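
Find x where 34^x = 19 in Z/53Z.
27

Baby-step giant-step with step n = ⌈√53⌉ = 8.
Baby steps 34^j mod 53 (j:value) for j=0..7: 0:1, 1:34, 2:43, 3:31, 4:47, 5:8, 6:7, 7:26.
Giant-step multiplier: 34^(-8) ≡ 34^(52-8) = 34^44 ≡ 28 (mod 53).
Giant steps γ_i = 19·28^i mod 53: γ_0=19, γ_1=2, γ_2=3, γ_3=31 (in table at j=3).
x = i·n + j = 3·8 + 3 = 27.
Check: 34^27 ≡ 19 (mod 53).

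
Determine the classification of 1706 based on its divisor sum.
deficient

Proper divisors of 1706: sum = 1 + 2 + 853 = 856
Since 856 < 1706, 1706 is deficient.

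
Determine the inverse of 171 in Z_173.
86

gcd(171, 173) = 1, so the inverse exists.
Extended Euclidean algorithm on (173, 171):
173 = 1 × 171 + 2  ⟹  2 = (1)·173 + (-1)·171
171 = 85 × 2 + 1  ⟹  1 = (-85)·173 + (86)·171
So (86)·171 ≡ 1 (mod 173), i.e. 171^(-1) ≡ 86 (mod 173).
Check: 171 × 86 = 14706 ≡ 1 (mod 173)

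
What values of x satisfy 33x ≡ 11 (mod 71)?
x ≡ 24 (mod 71)

gcd(33, 71) = 1, which divides 11, so solutions exist.
Find 33^(-1) mod 71 by the extended Euclidean algorithm:
71 = 2 × 33 + 5  ⟹  5 = (1)·71 + (-2)·33
33 = 6 × 5 + 3  ⟹  3 = (-6)·71 + (13)·33
5 = 1 × 3 + 2  ⟹  2 = (7)·71 + (-15)·33
3 = 1 × 2 + 1  ⟹  1 = (-13)·71 + (28)·33
So (28)·33 ≡ 1 (mod 71), i.e. 33^(-1) ≡ 28 (mod 71).
x ≡ 28 × 11 = 308 ≡ 24 (mod 71).
Check: 33 × 24 = 792 ≡ 11 (mod 71).
Unique solution: x ≡ 24 (mod 71)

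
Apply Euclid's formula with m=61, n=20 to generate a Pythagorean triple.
(3321, 2440, 4121)

Euclid's formula: a = m² - n², b = 2mn, c = m² + n²
m = 61, n = 20
a = 61² - 20² = 3721 - 400 = 3321
b = 2 × 61 × 20 = 2440
c = 61² + 20² = 3721 + 400 = 4121
Verification: 3321² + 2440² = 11029041 + 5953600 = 16982641 = 4121² ✓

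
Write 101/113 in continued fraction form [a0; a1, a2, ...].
[0; 1, 8, 2, 2, 2]

Euclidean algorithm steps:
101 = 0 × 113 + 101
113 = 1 × 101 + 12
101 = 8 × 12 + 5
12 = 2 × 5 + 2
5 = 2 × 2 + 1
2 = 2 × 1 + 0
Continued fraction: [0; 1, 8, 2, 2, 2]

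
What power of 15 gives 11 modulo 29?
3

Baby-step giant-step with step n = ⌈√29⌉ = 6.
Baby steps 15^j mod 29 (j:value) for j=0..5: 0:1, 1:15, 2:22, 3:11, 4:20, 5:10.
h = 11 is already in the table at j=3, so x = 3.
Check: 15^3 ≡ 11 (mod 29).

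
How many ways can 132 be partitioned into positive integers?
6620830889

p(n) counts ways to write n as a sum of positive integers (order ignored).
Euler's pentagonal recurrence: p(k) = p(k-1) + p(k-2) - p(k-5) - p(k-7) + p(k-12) + p(k-15) - ... (offsets j(3j∓1)/2, signs ++--, p(0)=1, p(<0)=0).
DP table for k = 0..131: p(0)=1, p(1)=1, p(2)=2, p(3)=3, p(4)=5, p(5)=7, p(6)=11, p(7)=15, p(8)=22, p(9)=30, p(10)=42, p(11)=56, p(12)=77, p(13)=101, p(14)=135, p(15)=176, p(16)=231, p(17)=297, p(18)=385, p(19)=490, p(20)=627, p(21)=792, p(22)=1002, p(23)=1255, p(24)=1575, p(25)=1958, p(26)=2436, p(27)=3010, p(28)=3718, p(29)=4565, p(30)=5604, p(31)=6842, p(32)=8349, p(33)=10143, p(34)=12310, p(35)=14883, p(36)=17977, p(37)=21637, p(38)=26015, p(39)=31185, p(40)=37338, p(41)=44583, p(42)=53174, p(43)=63261, p(44)=75175, p(45)=89134, p(46)=105558, p(47)=124754, p(48)=147273, p(49)=173525, p(50)=204226, p(51)=239943, p(52)=281589, p(53)=329931, p(54)=386155, p(55)=451276, p(56)=526823, p(57)=614154, p(58)=715220, p(59)=831820, p(60)=966467, p(61)=1121505, p(62)=1300156, p(63)=1505499, p(64)=1741630, p(65)=2012558, p(66)=2323520, p(67)=2679689, p(68)=3087735, p(69)=3554345, p(70)=4087968, p(71)=4697205, p(72)=5392783, p(73)=6185689, p(74)=7089500, p(75)=8118264, p(76)=9289091, p(77)=10619863, p(78)=12132164, p(79)=13848650, p(80)=15796476, p(81)=18004327, p(82)=20506255, p(83)=23338469, p(84)=26543660, p(85)=30167357, p(86)=34262962, p(87)=38887673, p(88)=44108109, p(89)=49995925, p(90)=56634173, p(91)=64112359, p(92)=72533807, p(93)=82010177, p(94)=92669720, p(95)=104651419, p(96)=118114304, p(97)=133230930, p(98)=150198136, p(99)=169229875, p(100)=190569292, p(101)=214481126, p(102)=241265379, p(103)=271248950, p(104)=304801365, p(105)=342325709, p(106)=384276336, p(107)=431149389, p(108)=483502844, p(109)=541946240, p(110)=607163746, p(111)=679903203, p(112)=761002156, p(113)=851376628, p(114)=952050665, p(115)=1064144451, p(116)=1188908248, p(117)=1327710076, p(118)=1482074143, p(119)=1653668665, p(120)=1844349560, p(121)=2056148051, p(122)=2291320912, p(123)=2552338241, p(124)=2841940500, p(125)=3163127352, p(126)=3519222692, p(127)=3913864295, p(128)=4351078600, p(129)=4835271870, p(130)=5371315400, p(131)=5964539504.
Final step: p(132) = p(131) + p(130) - p(127) - p(125) + p(120) + p(117) - p(110) - p(106) + p(97) + p(92) - p(81) - p(75) + p(62) + p(55) - p(40) - p(32) + p(15) + p(6)
= 5964539504 + 5371315400 - 3913864295 - 3163127352 + 1844349560 + 1327710076 - 607163746 - 384276336 + 133230930 + 72533807 - 18004327 - 8118264 + 1300156 + 451276 - 37338 - 8349 + 176 + 11
= 6620830889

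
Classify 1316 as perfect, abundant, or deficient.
abundant

Proper divisors of 1316: sum = 1 + 2 + 4 + 7 + 14 + 28 + 47 + 94 + 188 + 329 + 658 = 1372
Since 1372 > 1316, 1316 is abundant.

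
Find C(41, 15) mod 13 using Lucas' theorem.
3

Using Lucas' theorem:
Write n=41 and k=15 in base 13:
n in base 13: [3, 2]
k in base 13: [1, 2]
C(41,15) mod 13 = ∏ C(n_i, k_i) mod 13
Digit binomials (mod 13): C(3,1) = 3; C(2,2) = 1
Product: 3 × 1 = 3 ≡ 3 (mod 13)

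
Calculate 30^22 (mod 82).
2

Repeated squaring. Binary of 22 = 10110.
30^1 ≡ 30 (mod 82); 30^2 ≡ 80 (mod 82); 30^4 ≡ 4 (mod 82); 30^8 ≡ 16 (mod 82); 30^16 ≡ 10 (mod 82)
30^22 = 30^2 × 30^4 × 30^16 ≡ 2 (mod 82)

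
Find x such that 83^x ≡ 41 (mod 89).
9

Baby-step giant-step with step n = ⌈√89⌉ = 10.
Baby steps 83^j mod 89 (j:value) for j=0..9: 0:1, 1:83, 2:36, 3:51, 4:50, 5:56, 6:20, 7:58, 8:8, 9:41.
h = 41 is already in the table at j=9, so x = 9.
Check: 83^9 ≡ 41 (mod 89).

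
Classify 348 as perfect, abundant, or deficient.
abundant

Proper divisors of 348: sum = 1 + 2 + 3 + 4 + 6 + 12 + 29 + 58 + 87 + 116 + 174 = 492
Since 492 > 348, 348 is abundant.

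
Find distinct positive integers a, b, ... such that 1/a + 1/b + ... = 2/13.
1/7 + 1/91

Greedy algorithm:
2/13: ceiling(13/2) = 7, use 1/7
1/91: ceiling(91/1) = 91, use 1/91
Result: 2/13 = 1/7 + 1/91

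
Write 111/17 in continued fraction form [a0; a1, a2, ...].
[6; 1, 1, 8]

Euclidean algorithm steps:
111 = 6 × 17 + 9
17 = 1 × 9 + 8
9 = 1 × 8 + 1
8 = 8 × 1 + 0
Continued fraction: [6; 1, 1, 8]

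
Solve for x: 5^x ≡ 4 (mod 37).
22

Baby-step giant-step with step n = ⌈√37⌉ = 7.
Baby steps 5^j mod 37 (j:value) for j=0..6: 0:1, 1:5, 2:25, 3:14, 4:33, 5:17, 6:11.
Giant-step multiplier: 5^(-7) ≡ 5^(36-7) = 5^29 ≡ 35 (mod 37).
Giant steps γ_i = 4·35^i mod 37: γ_0=4, γ_1=29, γ_2=16, γ_3=5 (in table at j=1).
x = i·n + j = 3·7 + 1 = 22.
Check: 5^22 ≡ 4 (mod 37).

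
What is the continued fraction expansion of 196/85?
[2; 3, 3, 1, 2, 2]

Euclidean algorithm steps:
196 = 2 × 85 + 26
85 = 3 × 26 + 7
26 = 3 × 7 + 5
7 = 1 × 5 + 2
5 = 2 × 2 + 1
2 = 2 × 1 + 0
Continued fraction: [2; 3, 3, 1, 2, 2]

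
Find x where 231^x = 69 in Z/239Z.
65

Baby-step giant-step with step n = ⌈√239⌉ = 16.
Baby steps 231^j mod 239 (j:value) for j=0..15: 0:1, 1:231, 2:64, 3:205, 4:33, 5:214, 6:200, 7:73, 8:133, 9:131, 10:147, 11:19, 12:87, 13:21, 14:71, 15:149.
Giant-step multiplier: 231^(-16) ≡ 231^(238-16) = 231^222 ≡ 80 (mod 239).
Giant steps γ_i = 69·80^i mod 239: γ_0=69, γ_1=23, γ_2=167, γ_3=215, γ_4=231 (in table at j=1).
x = i·n + j = 4·16 + 1 = 65.
Check: 231^65 ≡ 69 (mod 239).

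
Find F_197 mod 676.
573

Matrix identity: Q^n = [[F_(n+1), F_n], [F_n, F_(n-1)]] with Q = [[1,1],[1,0]].
n = 197 = 11000101₂. Square-and-multiply, entries mod 676:
Q^1 = [[1,1],[1,0]]
Q^3 = (Q^1)²·Q = [[3,2],[2,1]]
Q^6 = (Q^3)² = [[13,8],[8,5]]
Q^12 = (Q^6)² = [[233,144],[144,89]]
Q^24 = (Q^12)² = [[665,400],[400,265]]
Q^49 = (Q^24)²·Q = [[109,585],[585,200]]
Q^98 = (Q^49)² = [[558,273],[273,285]]
Q^197 = (Q^98)²·Q = [[196,573],[573,299]]
F_197 mod 676 = Q^197[0][1] = 573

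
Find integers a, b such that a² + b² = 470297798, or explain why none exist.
Not possible

Factorization: 470297798 = 2 × 41 × 179^3
By Fermat: n is sum of two squares iff every prime p ≡ 3 (mod 4) appears to even power.
Prime(s) ≡ 3 (mod 4) with odd exponent: [(179, 3)]
Therefore 470297798 cannot be expressed as a² + b².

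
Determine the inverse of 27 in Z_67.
5

gcd(27, 67) = 1, so the inverse exists.
Extended Euclidean algorithm on (67, 27):
67 = 2 × 27 + 13  ⟹  13 = (1)·67 + (-2)·27
27 = 2 × 13 + 1  ⟹  1 = (-2)·67 + (5)·27
So (5)·27 ≡ 1 (mod 67), i.e. 27^(-1) ≡ 5 (mod 67).
Check: 27 × 5 = 135 ≡ 1 (mod 67)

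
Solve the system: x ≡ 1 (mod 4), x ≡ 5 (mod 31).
5

Using Chinese Remainder Theorem:
M = 4 × 31 = 124
M1 = 31, M2 = 4
y1 = 31^(-1) mod 4 = 3
y2 = 4^(-1) mod 31 = 8
x = (1×31×3 + 5×4×8) mod 124 = 5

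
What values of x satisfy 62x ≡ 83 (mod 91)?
x ≡ 85 (mod 91)

gcd(62, 91) = 1, which divides 83, so solutions exist.
Find 62^(-1) mod 91 by the extended Euclidean algorithm:
91 = 1 × 62 + 29  ⟹  29 = (1)·91 + (-1)·62
62 = 2 × 29 + 4  ⟹  4 = (-2)·91 + (3)·62
29 = 7 × 4 + 1  ⟹  1 = (15)·91 + (-22)·62
So (-22)·62 ≡ 1 (mod 91), i.e. 62^(-1) ≡ -22 ≡ 69 (mod 91).
x ≡ 69 × 83 = 5727 ≡ 85 (mod 91).
Check: 62 × 85 = 5270 ≡ 83 (mod 91).
Unique solution: x ≡ 85 (mod 91)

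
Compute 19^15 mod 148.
103

Repeated squaring. Binary of 15 = 1111.
19^1 ≡ 19 (mod 148); 19^2 ≡ 65 (mod 148); 19^4 ≡ 81 (mod 148); 19^8 ≡ 49 (mod 148)
19^15 = 19^1 × 19^2 × 19^4 × 19^8 ≡ 103 (mod 148)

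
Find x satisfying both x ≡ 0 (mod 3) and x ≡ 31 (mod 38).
69

Using Chinese Remainder Theorem:
M = 3 × 38 = 114
M1 = 38, M2 = 3
y1 = 38^(-1) mod 3 = 2
y2 = 3^(-1) mod 38 = 13
x = (0×38×2 + 31×3×13) mod 114 = 69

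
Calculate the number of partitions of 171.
301384802048

p(n) counts ways to write n as a sum of positive integers (order ignored).
Euler's pentagonal recurrence: p(k) = p(k-1) + p(k-2) - p(k-5) - p(k-7) + p(k-12) + p(k-15) - ... (offsets j(3j∓1)/2, signs ++--, p(0)=1, p(<0)=0).
DP table for k = 0..170: p(0)=1, p(1)=1, p(2)=2, p(3)=3, p(4)=5, p(5)=7, p(6)=11, p(7)=15, p(8)=22, p(9)=30, p(10)=42, p(11)=56, p(12)=77, p(13)=101, p(14)=135, p(15)=176, p(16)=231, p(17)=297, p(18)=385, p(19)=490, p(20)=627, p(21)=792, p(22)=1002, p(23)=1255, p(24)=1575, p(25)=1958, p(26)=2436, p(27)=3010, p(28)=3718, p(29)=4565, p(30)=5604, p(31)=6842, p(32)=8349, p(33)=10143, p(34)=12310, p(35)=14883, p(36)=17977, p(37)=21637, p(38)=26015, p(39)=31185, p(40)=37338, p(41)=44583, p(42)=53174, p(43)=63261, p(44)=75175, p(45)=89134, p(46)=105558, p(47)=124754, p(48)=147273, p(49)=173525, p(50)=204226, p(51)=239943, p(52)=281589, p(53)=329931, p(54)=386155, p(55)=451276, p(56)=526823, p(57)=614154, p(58)=715220, p(59)=831820, p(60)=966467, p(61)=1121505, p(62)=1300156, p(63)=1505499, p(64)=1741630, p(65)=2012558, p(66)=2323520, p(67)=2679689, p(68)=3087735, p(69)=3554345, p(70)=4087968, p(71)=4697205, p(72)=5392783, p(73)=6185689, p(74)=7089500, p(75)=8118264, p(76)=9289091, p(77)=10619863, p(78)=12132164, p(79)=13848650, p(80)=15796476, p(81)=18004327, p(82)=20506255, p(83)=23338469, p(84)=26543660, p(85)=30167357, p(86)=34262962, p(87)=38887673, p(88)=44108109, p(89)=49995925, p(90)=56634173, p(91)=64112359, p(92)=72533807, p(93)=82010177, p(94)=92669720, p(95)=104651419, p(96)=118114304, p(97)=133230930, p(98)=150198136, p(99)=169229875, p(100)=190569292, p(101)=214481126, p(102)=241265379, p(103)=271248950, p(104)=304801365, p(105)=342325709, p(106)=384276336, p(107)=431149389, p(108)=483502844, p(109)=541946240, p(110)=607163746, p(111)=679903203, p(112)=761002156, p(113)=851376628, p(114)=952050665, p(115)=1064144451, p(116)=1188908248, p(117)=1327710076, p(118)=1482074143, p(119)=1653668665, p(120)=1844349560, p(121)=2056148051, p(122)=2291320912, p(123)=2552338241, p(124)=2841940500, p(125)=3163127352, p(126)=3519222692, p(127)=3913864295, p(128)=4351078600, p(129)=4835271870, p(130)=5371315400, p(131)=5964539504, p(132)=6620830889, p(133)=7346629512, p(134)=8149040695, p(135)=9035836076, p(136)=10015581680, p(137)=11097645016, p(138)=12292341831, p(139)=13610949895, p(140)=15065878135, p(141)=16670689208, p(142)=18440293320, p(143)=20390982757, p(144)=22540654445, p(145)=24908858009, p(146)=27517052599, p(147)=30388671978, p(148)=33549419497, p(149)=37027355200, p(150)=40853235313, p(151)=45060624582, p(152)=49686288421, p(153)=54770336324, p(154)=60356673280, p(155)=66493182097, p(156)=73232243759, p(157)=80630964769, p(158)=88751778802, p(159)=97662728555, p(160)=107438159466, p(161)=118159068427, p(162)=129913904637, p(163)=142798995930, p(164)=156919475295, p(165)=172389800255, p(166)=189334822579, p(167)=207890420102, p(168)=228204732751, p(169)=250438925115, p(170)=274768617130.
Final step: p(171) = p(170) + p(169) - p(166) - p(164) + p(159) + p(156) - p(149) - p(145) + p(136) + p(131) - p(120) - p(114) + p(101) + p(94) - p(79) - p(71) + p(54) + p(45) - p(26) - p(16)
= 274768617130 + 250438925115 - 189334822579 - 156919475295 + 97662728555 + 73232243759 - 37027355200 - 24908858009 + 10015581680 + 5964539504 - 1844349560 - 952050665 + 214481126 + 92669720 - 13848650 - 4697205 + 386155 + 89134 - 2436 - 231
= 301384802048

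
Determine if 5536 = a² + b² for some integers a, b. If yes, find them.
44² + 60² (a=44, b=60)

Factorization: 5536 = 2^5 × 173
By Fermat: n is sum of two squares iff every prime p ≡ 3 (mod 4) appears to even power.
All primes ≡ 3 (mod 4) appear to even power.
Search a = 0, 1, 2, … for 5536 - a² a perfect square: first hit at a = 44: 5536 - 1936 = 3600 = 60².
5536 = 44² + 60² = 1936 + 3600 ✓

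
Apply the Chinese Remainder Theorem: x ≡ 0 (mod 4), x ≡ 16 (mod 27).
16

Using Chinese Remainder Theorem:
M = 4 × 27 = 108
M1 = 27, M2 = 4
y1 = 27^(-1) mod 4 = 3
y2 = 4^(-1) mod 27 = 7
x = (0×27×3 + 16×4×7) mod 108 = 16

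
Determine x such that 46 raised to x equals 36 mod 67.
46

Baby-step giant-step with step n = ⌈√67⌉ = 9.
Baby steps 46^j mod 67 (j:value) for j=0..8: 0:1, 1:46, 2:39, 3:52, 4:47, 5:18, 6:24, 7:32, 8:65.
Giant-step multiplier: 46^(-9) ≡ 46^(66-9) = 46^57 ≡ 8 (mod 67).
Giant steps γ_i = 36·8^i mod 67: γ_0=36, γ_1=20, γ_2=26, γ_3=7, γ_4=56, γ_5=46 (in table at j=1).
x = i·n + j = 5·9 + 1 = 46.
Check: 46^46 ≡ 36 (mod 67).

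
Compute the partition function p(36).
17977

p(n) counts ways to write n as a sum of positive integers (order ignored).
Euler's pentagonal recurrence: p(k) = p(k-1) + p(k-2) - p(k-5) - p(k-7) + p(k-12) + p(k-15) - ... (offsets j(3j∓1)/2, signs ++--, p(0)=1, p(<0)=0).
DP table for k = 0..35: p(0)=1, p(1)=1, p(2)=2, p(3)=3, p(4)=5, p(5)=7, p(6)=11, p(7)=15, p(8)=22, p(9)=30, p(10)=42, p(11)=56, p(12)=77, p(13)=101, p(14)=135, p(15)=176, p(16)=231, p(17)=297, p(18)=385, p(19)=490, p(20)=627, p(21)=792, p(22)=1002, p(23)=1255, p(24)=1575, p(25)=1958, p(26)=2436, p(27)=3010, p(28)=3718, p(29)=4565, p(30)=5604, p(31)=6842, p(32)=8349, p(33)=10143, p(34)=12310, p(35)=14883.
Final step: p(36) = p(35) + p(34) - p(31) - p(29) + p(24) + p(21) - p(14) - p(10) + p(1)
= 14883 + 12310 - 6842 - 4565 + 1575 + 792 - 135 - 42 + 1
= 17977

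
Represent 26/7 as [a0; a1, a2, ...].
[3; 1, 2, 2]

Euclidean algorithm steps:
26 = 3 × 7 + 5
7 = 1 × 5 + 2
5 = 2 × 2 + 1
2 = 2 × 1 + 0
Continued fraction: [3; 1, 2, 2]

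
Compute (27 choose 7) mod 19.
8

Using Lucas' theorem:
Write n=27 and k=7 in base 19:
n in base 19: [1, 8]
k in base 19: [0, 7]
C(27,7) mod 19 = ∏ C(n_i, k_i) mod 19
Digit binomials (mod 19): C(1,0) = 1; C(8,7) = 8
Product: 1 × 8 = 8 ≡ 8 (mod 19)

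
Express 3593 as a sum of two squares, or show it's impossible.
28² + 53² (a=28, b=53)

Factorization: 3593 = 3593
By Fermat: n is sum of two squares iff every prime p ≡ 3 (mod 4) appears to even power.
All primes ≡ 3 (mod 4) appear to even power.
Search a = 0, 1, 2, … for 3593 - a² a perfect square: first hit at a = 28: 3593 - 784 = 2809 = 53².
3593 = 28² + 53² = 784 + 2809 ✓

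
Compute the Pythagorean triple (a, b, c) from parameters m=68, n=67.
(135, 9112, 9113)

Euclid's formula: a = m² - n², b = 2mn, c = m² + n²
m = 68, n = 67
a = 68² - 67² = 4624 - 4489 = 135
b = 2 × 68 × 67 = 9112
c = 68² + 67² = 4624 + 4489 = 9113
Verification: 135² + 9112² = 18225 + 83028544 = 83046769 = 9113² ✓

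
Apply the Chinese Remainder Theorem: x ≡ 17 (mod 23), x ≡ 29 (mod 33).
293

Using Chinese Remainder Theorem:
M = 23 × 33 = 759
M1 = 33, M2 = 23
y1 = 33^(-1) mod 23 = 7
y2 = 23^(-1) mod 33 = 23
x = (17×33×7 + 29×23×23) mod 759 = 293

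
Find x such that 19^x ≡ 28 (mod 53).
44

Baby-step giant-step with step n = ⌈√53⌉ = 8.
Baby steps 19^j mod 53 (j:value) for j=0..7: 0:1, 1:19, 2:43, 3:22, 4:47, 5:45, 6:7, 7:27.
Giant-step multiplier: 19^(-8) ≡ 19^(52-8) = 19^44 ≡ 28 (mod 53).
Giant steps γ_i = 28·28^i mod 53: γ_0=28, γ_1=42, γ_2=10, γ_3=15, γ_4=49, γ_5=47 (in table at j=4).
x = i·n + j = 5·8 + 4 = 44.
Check: 19^44 ≡ 28 (mod 53).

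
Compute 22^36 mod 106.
100

Repeated squaring. Binary of 36 = 100100.
22^1 ≡ 22 (mod 106); 22^2 ≡ 60 (mod 106); 22^4 ≡ 102 (mod 106); 22^8 ≡ 16 (mod 106); 22^16 ≡ 44 (mod 106); 22^32 ≡ 28 (mod 106)
22^36 = 22^4 × 22^32 ≡ 100 (mod 106)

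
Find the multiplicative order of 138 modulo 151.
75

151 is prime, so ord(138) divides φ(151) = 150.
Divisors of 150: 1, 2, 3, 5, 6, 10, 15, 25, 30, 50, 75, 150.
Repeated squaring: 138^1 ≡ 138, 138^2 ≡ 18, 138^4 ≡ 22, 138^8 ≡ 31, 138^16 ≡ 55, 138^32 ≡ 5, 138^64 ≡ 25, 138^128 ≡ 21 (mod 151).
Test 138^d mod 151 for each divisor d in increasing order:
138^1 ≡ 138
138^2 ≡ 18
138^3 = 138^2·138^1 ≡ 68
138^5 = 138^4·138^1 ≡ 16
138^6 = 138^4·138^2 ≡ 94
138^10 = 138^8·138^2 ≡ 105
138^15 = 138^8·138^4·138^2·138^1 ≡ 19
138^25 = 138^16·138^8·138^1 ≡ 32
138^30 = 138^16·138^8·138^4·138^2 ≡ 59
138^50 = 138^32·138^16·138^2 ≡ 118
138^75 = 138^64·138^8·138^2·138^1 ≡ 1  ← first divisor giving 1
The order is 75.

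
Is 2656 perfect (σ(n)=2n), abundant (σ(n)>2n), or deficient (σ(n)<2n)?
deficient

Proper divisors of 2656: sum = 1 + 2 + 4 + 8 + 16 + 32 + 83 + 166 + 332 + 664 + 1328 = 2636
Since 2636 < 2656, 2656 is deficient.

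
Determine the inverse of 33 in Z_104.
41

gcd(33, 104) = 1, so the inverse exists.
Extended Euclidean algorithm on (104, 33):
104 = 3 × 33 + 5  ⟹  5 = (1)·104 + (-3)·33
33 = 6 × 5 + 3  ⟹  3 = (-6)·104 + (19)·33
5 = 1 × 3 + 2  ⟹  2 = (7)·104 + (-22)·33
3 = 1 × 2 + 1  ⟹  1 = (-13)·104 + (41)·33
So (41)·33 ≡ 1 (mod 104), i.e. 33^(-1) ≡ 41 (mod 104).
Check: 33 × 41 = 1353 ≡ 1 (mod 104)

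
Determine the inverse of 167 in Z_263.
63

gcd(167, 263) = 1, so the inverse exists.
Extended Euclidean algorithm on (263, 167):
263 = 1 × 167 + 96  ⟹  96 = (1)·263 + (-1)·167
167 = 1 × 96 + 71  ⟹  71 = (-1)·263 + (2)·167
96 = 1 × 71 + 25  ⟹  25 = (2)·263 + (-3)·167
71 = 2 × 25 + 21  ⟹  21 = (-5)·263 + (8)·167
25 = 1 × 21 + 4  ⟹  4 = (7)·263 + (-11)·167
21 = 5 × 4 + 1  ⟹  1 = (-40)·263 + (63)·167
So (63)·167 ≡ 1 (mod 263), i.e. 167^(-1) ≡ 63 (mod 263).
Check: 167 × 63 = 10521 ≡ 1 (mod 263)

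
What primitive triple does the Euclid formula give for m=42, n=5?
(1739, 420, 1789)

Euclid's formula: a = m² - n², b = 2mn, c = m² + n²
m = 42, n = 5
a = 42² - 5² = 1764 - 25 = 1739
b = 2 × 42 × 5 = 420
c = 42² + 5² = 1764 + 25 = 1789
Verification: 1739² + 420² = 3024121 + 176400 = 3200521 = 1789² ✓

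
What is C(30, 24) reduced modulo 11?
6

Using Lucas' theorem:
Write n=30 and k=24 in base 11:
n in base 11: [2, 8]
k in base 11: [2, 2]
C(30,24) mod 11 = ∏ C(n_i, k_i) mod 11
Digit binomials (mod 11): C(2,2) = 1; C(8,2) = 28 ≡ 6
Product: 1 × 6 = 6 ≡ 6 (mod 11)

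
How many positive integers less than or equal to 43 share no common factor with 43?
42

43 = 43
φ(n) = n × ∏(1 - 1/p) for each prime p dividing n
φ(43) = 43 × (1 - 1/43) = 42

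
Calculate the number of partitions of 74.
7089500

p(n) counts ways to write n as a sum of positive integers (order ignored).
Euler's pentagonal recurrence: p(k) = p(k-1) + p(k-2) - p(k-5) - p(k-7) + p(k-12) + p(k-15) - ... (offsets j(3j∓1)/2, signs ++--, p(0)=1, p(<0)=0).
DP table for k = 0..73: p(0)=1, p(1)=1, p(2)=2, p(3)=3, p(4)=5, p(5)=7, p(6)=11, p(7)=15, p(8)=22, p(9)=30, p(10)=42, p(11)=56, p(12)=77, p(13)=101, p(14)=135, p(15)=176, p(16)=231, p(17)=297, p(18)=385, p(19)=490, p(20)=627, p(21)=792, p(22)=1002, p(23)=1255, p(24)=1575, p(25)=1958, p(26)=2436, p(27)=3010, p(28)=3718, p(29)=4565, p(30)=5604, p(31)=6842, p(32)=8349, p(33)=10143, p(34)=12310, p(35)=14883, p(36)=17977, p(37)=21637, p(38)=26015, p(39)=31185, p(40)=37338, p(41)=44583, p(42)=53174, p(43)=63261, p(44)=75175, p(45)=89134, p(46)=105558, p(47)=124754, p(48)=147273, p(49)=173525, p(50)=204226, p(51)=239943, p(52)=281589, p(53)=329931, p(54)=386155, p(55)=451276, p(56)=526823, p(57)=614154, p(58)=715220, p(59)=831820, p(60)=966467, p(61)=1121505, p(62)=1300156, p(63)=1505499, p(64)=1741630, p(65)=2012558, p(66)=2323520, p(67)=2679689, p(68)=3087735, p(69)=3554345, p(70)=4087968, p(71)=4697205, p(72)=5392783, p(73)=6185689.
Final step: p(74) = p(73) + p(72) - p(69) - p(67) + p(62) + p(59) - p(52) - p(48) + p(39) + p(34) - p(23) - p(17) + p(4)
= 6185689 + 5392783 - 3554345 - 2679689 + 1300156 + 831820 - 281589 - 147273 + 31185 + 12310 - 1255 - 297 + 5
= 7089500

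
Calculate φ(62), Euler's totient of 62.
30

62 = 2 × 31
φ(n) = n × ∏(1 - 1/p) for each prime p dividing n
φ(62) = 62 × (1 - 1/2) × (1 - 1/31) = 30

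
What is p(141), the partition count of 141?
16670689208

p(n) counts ways to write n as a sum of positive integers (order ignored).
Euler's pentagonal recurrence: p(k) = p(k-1) + p(k-2) - p(k-5) - p(k-7) + p(k-12) + p(k-15) - ... (offsets j(3j∓1)/2, signs ++--, p(0)=1, p(<0)=0).
DP table for k = 0..140: p(0)=1, p(1)=1, p(2)=2, p(3)=3, p(4)=5, p(5)=7, p(6)=11, p(7)=15, p(8)=22, p(9)=30, p(10)=42, p(11)=56, p(12)=77, p(13)=101, p(14)=135, p(15)=176, p(16)=231, p(17)=297, p(18)=385, p(19)=490, p(20)=627, p(21)=792, p(22)=1002, p(23)=1255, p(24)=1575, p(25)=1958, p(26)=2436, p(27)=3010, p(28)=3718, p(29)=4565, p(30)=5604, p(31)=6842, p(32)=8349, p(33)=10143, p(34)=12310, p(35)=14883, p(36)=17977, p(37)=21637, p(38)=26015, p(39)=31185, p(40)=37338, p(41)=44583, p(42)=53174, p(43)=63261, p(44)=75175, p(45)=89134, p(46)=105558, p(47)=124754, p(48)=147273, p(49)=173525, p(50)=204226, p(51)=239943, p(52)=281589, p(53)=329931, p(54)=386155, p(55)=451276, p(56)=526823, p(57)=614154, p(58)=715220, p(59)=831820, p(60)=966467, p(61)=1121505, p(62)=1300156, p(63)=1505499, p(64)=1741630, p(65)=2012558, p(66)=2323520, p(67)=2679689, p(68)=3087735, p(69)=3554345, p(70)=4087968, p(71)=4697205, p(72)=5392783, p(73)=6185689, p(74)=7089500, p(75)=8118264, p(76)=9289091, p(77)=10619863, p(78)=12132164, p(79)=13848650, p(80)=15796476, p(81)=18004327, p(82)=20506255, p(83)=23338469, p(84)=26543660, p(85)=30167357, p(86)=34262962, p(87)=38887673, p(88)=44108109, p(89)=49995925, p(90)=56634173, p(91)=64112359, p(92)=72533807, p(93)=82010177, p(94)=92669720, p(95)=104651419, p(96)=118114304, p(97)=133230930, p(98)=150198136, p(99)=169229875, p(100)=190569292, p(101)=214481126, p(102)=241265379, p(103)=271248950, p(104)=304801365, p(105)=342325709, p(106)=384276336, p(107)=431149389, p(108)=483502844, p(109)=541946240, p(110)=607163746, p(111)=679903203, p(112)=761002156, p(113)=851376628, p(114)=952050665, p(115)=1064144451, p(116)=1188908248, p(117)=1327710076, p(118)=1482074143, p(119)=1653668665, p(120)=1844349560, p(121)=2056148051, p(122)=2291320912, p(123)=2552338241, p(124)=2841940500, p(125)=3163127352, p(126)=3519222692, p(127)=3913864295, p(128)=4351078600, p(129)=4835271870, p(130)=5371315400, p(131)=5964539504, p(132)=6620830889, p(133)=7346629512, p(134)=8149040695, p(135)=9035836076, p(136)=10015581680, p(137)=11097645016, p(138)=12292341831, p(139)=13610949895, p(140)=15065878135.
Final step: p(141) = p(140) + p(139) - p(136) - p(134) + p(129) + p(126) - p(119) - p(115) + p(106) + p(101) - p(90) - p(84) + p(71) + p(64) - p(49) - p(41) + p(24) + p(15)
= 15065878135 + 13610949895 - 10015581680 - 8149040695 + 4835271870 + 3519222692 - 1653668665 - 1064144451 + 384276336 + 214481126 - 56634173 - 26543660 + 4697205 + 1741630 - 173525 - 44583 + 1575 + 176
= 16670689208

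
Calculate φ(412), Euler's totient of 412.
204

412 = 2^2 × 103
φ(n) = n × ∏(1 - 1/p) for each prime p dividing n
φ(412) = 412 × (1 - 1/2) × (1 - 1/103) = 204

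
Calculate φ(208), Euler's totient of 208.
96

208 = 2^4 × 13
φ(n) = n × ∏(1 - 1/p) for each prime p dividing n
φ(208) = 208 × (1 - 1/2) × (1 - 1/13) = 96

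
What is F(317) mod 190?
127

Matrix identity: Q^n = [[F_(n+1), F_n], [F_n, F_(n-1)]] with Q = [[1,1],[1,0]].
n = 317 = 100111101₂. Square-and-multiply, entries mod 190:
Q^1 = [[1,1],[1,0]]
Q^2 = (Q^1)² = [[2,1],[1,1]]
Q^4 = (Q^2)² = [[5,3],[3,2]]
Q^9 = (Q^4)²·Q = [[55,34],[34,21]]
Q^19 = (Q^9)²·Q = [[115,1],[1,114]]
Q^39 = (Q^19)²·Q = [[155,116],[116,39]]
Q^79 = (Q^39)²·Q = [[135,51],[51,84]]
Q^158 = (Q^79)² = [[116,149],[149,157]]
Q^317 = (Q^158)²·Q = [[144,127],[127,17]]
F_317 mod 190 = Q^317[0][1] = 127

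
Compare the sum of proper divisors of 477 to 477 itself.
deficient

Proper divisors of 477: sum = 1 + 3 + 9 + 53 + 159 = 225
Since 225 < 477, 477 is deficient.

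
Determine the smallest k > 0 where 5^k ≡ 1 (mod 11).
5

11 is prime, so ord(5) divides φ(11) = 10.
Divisors of 10: 1, 2, 5, 10.
Repeated squaring: 5^1 ≡ 5, 5^2 ≡ 3, 5^4 ≡ 9, 5^8 ≡ 4 (mod 11).
Test 5^d mod 11 for each divisor d in increasing order:
5^1 ≡ 5
5^2 ≡ 3
5^5 = 5^4·5^1 ≡ 1  ← first divisor giving 1
The order is 5.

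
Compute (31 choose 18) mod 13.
2

Using Lucas' theorem:
Write n=31 and k=18 in base 13:
n in base 13: [2, 5]
k in base 13: [1, 5]
C(31,18) mod 13 = ∏ C(n_i, k_i) mod 13
Digit binomials (mod 13): C(2,1) = 2; C(5,5) = 1
Product: 2 × 1 = 2 ≡ 2 (mod 13)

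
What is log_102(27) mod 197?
47

Baby-step giant-step with step n = ⌈√197⌉ = 15.
Baby steps 102^j mod 197 (j:value) for j=0..14: 0:1, 1:102, 2:160, 3:166, 4:187, 5:162, 6:173, 7:113, 8:100, 9:153, 10:43, 11:52, 12:182, 13:46, 14:161.
Giant-step multiplier: 102^(-15) ≡ 102^(196-15) = 102^181 ≡ 111 (mod 197).
Giant steps γ_i = 27·111^i mod 197: γ_0=27, γ_1=42, γ_2=131, γ_3=160 (in table at j=2).
x = i·n + j = 3·15 + 2 = 47.
Check: 102^47 ≡ 27 (mod 197).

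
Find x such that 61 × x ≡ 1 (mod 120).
61

gcd(61, 120) = 1, so the inverse exists.
Extended Euclidean algorithm on (120, 61):
120 = 1 × 61 + 59  ⟹  59 = (1)·120 + (-1)·61
61 = 1 × 59 + 2  ⟹  2 = (-1)·120 + (2)·61
59 = 29 × 2 + 1  ⟹  1 = (30)·120 + (-59)·61
So (-59)·61 ≡ 1 (mod 120), i.e. 61^(-1) ≡ -59 ≡ 61 (mod 120).
Check: 61 × 61 = 3721 ≡ 1 (mod 120)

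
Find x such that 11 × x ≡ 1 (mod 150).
41

gcd(11, 150) = 1, so the inverse exists.
Extended Euclidean algorithm on (150, 11):
150 = 13 × 11 + 7  ⟹  7 = (1)·150 + (-13)·11
11 = 1 × 7 + 4  ⟹  4 = (-1)·150 + (14)·11
7 = 1 × 4 + 3  ⟹  3 = (2)·150 + (-27)·11
4 = 1 × 3 + 1  ⟹  1 = (-3)·150 + (41)·11
So (41)·11 ≡ 1 (mod 150), i.e. 11^(-1) ≡ 41 (mod 150).
Check: 11 × 41 = 451 ≡ 1 (mod 150)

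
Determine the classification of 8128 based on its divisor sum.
perfect

Proper divisors of 8128: sum = 1 + 2 + 4 + 8 + 16 + 32 + 64 + 127 + 254 + 508 + 1016 + 2032 + 4064 = 8128
Since 8128 = 8128, 8128 is perfect.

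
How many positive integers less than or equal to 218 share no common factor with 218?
108

218 = 2 × 109
φ(n) = n × ∏(1 - 1/p) for each prime p dividing n
φ(218) = 218 × (1 - 1/2) × (1 - 1/109) = 108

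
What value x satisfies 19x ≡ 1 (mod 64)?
27

gcd(19, 64) = 1, so the inverse exists.
Extended Euclidean algorithm on (64, 19):
64 = 3 × 19 + 7  ⟹  7 = (1)·64 + (-3)·19
19 = 2 × 7 + 5  ⟹  5 = (-2)·64 + (7)·19
7 = 1 × 5 + 2  ⟹  2 = (3)·64 + (-10)·19
5 = 2 × 2 + 1  ⟹  1 = (-8)·64 + (27)·19
So (27)·19 ≡ 1 (mod 64), i.e. 19^(-1) ≡ 27 (mod 64).
Check: 19 × 27 = 513 ≡ 1 (mod 64)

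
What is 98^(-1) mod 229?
222

gcd(98, 229) = 1, so the inverse exists.
Extended Euclidean algorithm on (229, 98):
229 = 2 × 98 + 33  ⟹  33 = (1)·229 + (-2)·98
98 = 2 × 33 + 32  ⟹  32 = (-2)·229 + (5)·98
33 = 1 × 32 + 1  ⟹  1 = (3)·229 + (-7)·98
So (-7)·98 ≡ 1 (mod 229), i.e. 98^(-1) ≡ -7 ≡ 222 (mod 229).
Check: 98 × 222 = 21756 ≡ 1 (mod 229)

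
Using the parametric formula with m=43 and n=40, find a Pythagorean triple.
(249, 3440, 3449)

Euclid's formula: a = m² - n², b = 2mn, c = m² + n²
m = 43, n = 40
a = 43² - 40² = 1849 - 1600 = 249
b = 2 × 43 × 40 = 3440
c = 43² + 40² = 1849 + 1600 = 3449
Verification: 249² + 3440² = 62001 + 11833600 = 11895601 = 3449² ✓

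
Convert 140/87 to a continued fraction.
[1; 1, 1, 1, 1, 3, 1, 3]

Euclidean algorithm steps:
140 = 1 × 87 + 53
87 = 1 × 53 + 34
53 = 1 × 34 + 19
34 = 1 × 19 + 15
19 = 1 × 15 + 4
15 = 3 × 4 + 3
4 = 1 × 3 + 1
3 = 3 × 1 + 0
Continued fraction: [1; 1, 1, 1, 1, 3, 1, 3]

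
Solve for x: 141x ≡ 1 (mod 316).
65

gcd(141, 316) = 1, so the inverse exists.
Extended Euclidean algorithm on (316, 141):
316 = 2 × 141 + 34  ⟹  34 = (1)·316 + (-2)·141
141 = 4 × 34 + 5  ⟹  5 = (-4)·316 + (9)·141
34 = 6 × 5 + 4  ⟹  4 = (25)·316 + (-56)·141
5 = 1 × 4 + 1  ⟹  1 = (-29)·316 + (65)·141
So (65)·141 ≡ 1 (mod 316), i.e. 141^(-1) ≡ 65 (mod 316).
Check: 141 × 65 = 9165 ≡ 1 (mod 316)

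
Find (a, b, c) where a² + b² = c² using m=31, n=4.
(945, 248, 977)

Euclid's formula: a = m² - n², b = 2mn, c = m² + n²
m = 31, n = 4
a = 31² - 4² = 961 - 16 = 945
b = 2 × 31 × 4 = 248
c = 31² + 4² = 961 + 16 = 977
Verification: 945² + 248² = 893025 + 61504 = 954529 = 977² ✓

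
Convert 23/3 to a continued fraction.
[7; 1, 2]

Euclidean algorithm steps:
23 = 7 × 3 + 2
3 = 1 × 2 + 1
2 = 2 × 1 + 0
Continued fraction: [7; 1, 2]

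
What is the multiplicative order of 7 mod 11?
10

11 is prime, so ord(7) divides φ(11) = 10.
Divisors of 10: 1, 2, 5, 10.
Repeated squaring: 7^1 ≡ 7, 7^2 ≡ 5, 7^4 ≡ 3, 7^8 ≡ 9 (mod 11).
Test 7^d mod 11 for each divisor d in increasing order:
7^1 ≡ 7
7^2 ≡ 5
7^5 = 7^4·7^1 ≡ 10
7^10 = 7^8·7^2 ≡ 1  ← first divisor giving 1
The order is 10.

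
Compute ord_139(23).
46

139 is prime, so ord(23) divides φ(139) = 138.
Divisors of 138: 1, 2, 3, 6, 23, 46, 69, 138.
Repeated squaring: 23^1 ≡ 23, 23^2 ≡ 112, 23^4 ≡ 34, 23^8 ≡ 44, 23^16 ≡ 129, 23^32 ≡ 100, 23^64 ≡ 131, 23^128 ≡ 64 (mod 139).
Test 23^d mod 139 for each divisor d in increasing order:
23^1 ≡ 23
23^2 ≡ 112
23^3 = 23^2·23^1 ≡ 74
23^6 = 23^4·23^2 ≡ 55
23^23 = 23^16·23^4·23^2·23^1 ≡ 138
23^46 = 23^32·23^8·23^4·23^2 ≡ 1  ← first divisor giving 1
The order is 46.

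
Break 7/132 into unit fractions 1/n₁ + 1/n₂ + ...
1/19 + 1/2508

Greedy algorithm:
7/132: ceiling(132/7) = 19, use 1/19
1/2508: ceiling(2508/1) = 2508, use 1/2508
Result: 7/132 = 1/19 + 1/2508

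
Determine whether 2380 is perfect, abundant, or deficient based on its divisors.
abundant

Proper divisors of 2380: sum = 1 + 2 + 4 + 5 + 7 + 10 + 14 + 17 + ... + 340 + 476 + 595 + 1190 (23 divisors) = 3668
Since 3668 > 2380, 2380 is abundant.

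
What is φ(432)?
144

432 = 2^4 × 3^3
φ(n) = n × ∏(1 - 1/p) for each prime p dividing n
φ(432) = 432 × (1 - 1/2) × (1 - 1/3) = 144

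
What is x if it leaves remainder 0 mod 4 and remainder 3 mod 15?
48

Using Chinese Remainder Theorem:
M = 4 × 15 = 60
M1 = 15, M2 = 4
y1 = 15^(-1) mod 4 = 3
y2 = 4^(-1) mod 15 = 4
x = (0×15×3 + 3×4×4) mod 60 = 48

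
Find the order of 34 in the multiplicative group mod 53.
52

53 is prime, so ord(34) divides φ(53) = 52.
Divisors of 52: 1, 2, 4, 13, 26, 52.
Repeated squaring: 34^1 ≡ 34, 34^2 ≡ 43, 34^4 ≡ 47, 34^8 ≡ 36, 34^16 ≡ 24, 34^32 ≡ 46 (mod 53).
Test 34^d mod 53 for each divisor d in increasing order:
34^1 ≡ 34
34^2 ≡ 43
34^4 ≡ 47
34^13 = 34^8·34^4·34^1 ≡ 23
34^26 = 34^16·34^8·34^2 ≡ 52
34^52 = 34^32·34^16·34^4 ≡ 1  ← first divisor giving 1
The order is 52.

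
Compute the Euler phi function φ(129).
84

129 = 3 × 43
φ(n) = n × ∏(1 - 1/p) for each prime p dividing n
φ(129) = 129 × (1 - 1/3) × (1 - 1/43) = 84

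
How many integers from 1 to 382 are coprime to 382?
190

382 = 2 × 191
φ(n) = n × ∏(1 - 1/p) for each prime p dividing n
φ(382) = 382 × (1 - 1/2) × (1 - 1/191) = 190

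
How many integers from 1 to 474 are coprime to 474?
156

474 = 2 × 3 × 79
φ(n) = n × ∏(1 - 1/p) for each prime p dividing n
φ(474) = 474 × (1 - 1/2) × (1 - 1/3) × (1 - 1/79) = 156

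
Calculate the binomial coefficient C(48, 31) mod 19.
0

Using Lucas' theorem:
Write n=48 and k=31 in base 19:
n in base 19: [2, 10]
k in base 19: [1, 12]
C(48,31) mod 19 = ∏ C(n_i, k_i) mod 19
Digit binomials (mod 19): C(2,1) = 2; C(10,12) = 0 (k_i > n_i)
Product: 2 × 0 = 0 ≡ 0 (mod 19)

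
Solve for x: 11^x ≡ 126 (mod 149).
45

Baby-step giant-step with step n = ⌈√149⌉ = 13.
Baby steps 11^j mod 149 (j:value) for j=0..12: 0:1, 1:11, 2:121, 3:139, 4:39, 5:131, 6:100, 7:57, 8:31, 9:43, 10:26, 11:137, 12:17.
Giant-step multiplier: 11^(-13) ≡ 11^(148-13) = 11^135 ≡ 51 (mod 149).
Giant steps γ_i = 126·51^i mod 149: γ_0=126, γ_1=19, γ_2=75, γ_3=100 (in table at j=6).
x = i·n + j = 3·13 + 6 = 45.
Check: 11^45 ≡ 126 (mod 149).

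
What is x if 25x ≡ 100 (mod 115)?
x ≡ 4 (mod 23)

gcd(25, 115) = 5, which divides 100, so solutions exist.
Divide through by 5: 5x ≡ 20 (mod 23).
Find 5^(-1) mod 23 by the extended Euclidean algorithm:
23 = 4 × 5 + 3  ⟹  3 = (1)·23 + (-4)·5
5 = 1 × 3 + 2  ⟹  2 = (-1)·23 + (5)·5
3 = 1 × 2 + 1  ⟹  1 = (2)·23 + (-9)·5
So (-9)·5 ≡ 1 (mod 23), i.e. 5^(-1) ≡ -9 ≡ 14 (mod 23).
x ≡ 14 × 20 = 280 ≡ 4 (mod 23).
Check: 25 × 4 = 100 ≡ 100 (mod 115).
x ≡ 4 (mod 23), giving 5 solutions mod 115.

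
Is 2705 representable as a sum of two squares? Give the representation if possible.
1² + 52² (a=1, b=52)

Factorization: 2705 = 5 × 541
By Fermat: n is sum of two squares iff every prime p ≡ 3 (mod 4) appears to even power.
All primes ≡ 3 (mod 4) appear to even power.
Search a = 0, 1, 2, … for 2705 - a² a perfect square: first hit at a = 1: 2705 - 1 = 2704 = 52².
2705 = 1² + 52² = 1 + 2704 ✓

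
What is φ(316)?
156

316 = 2^2 × 79
φ(n) = n × ∏(1 - 1/p) for each prime p dividing n
φ(316) = 316 × (1 - 1/2) × (1 - 1/79) = 156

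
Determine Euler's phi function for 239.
238

239 = 239
φ(n) = n × ∏(1 - 1/p) for each prime p dividing n
φ(239) = 239 × (1 - 1/239) = 238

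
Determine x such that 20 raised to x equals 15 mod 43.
20

Baby-step giant-step with step n = ⌈√43⌉ = 7.
Baby steps 20^j mod 43 (j:value) for j=0..6: 0:1, 1:20, 2:13, 3:2, 4:40, 5:26, 6:4.
Giant-step multiplier: 20^(-7) ≡ 20^(42-7) = 20^35 ≡ 7 (mod 43).
Giant steps γ_i = 15·7^i mod 43: γ_0=15, γ_1=19, γ_2=4 (in table at j=6).
x = i·n + j = 2·7 + 6 = 20.
Check: 20^20 ≡ 15 (mod 43).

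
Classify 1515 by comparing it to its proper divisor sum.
deficient

Proper divisors of 1515: sum = 1 + 3 + 5 + 15 + 101 + 303 + 505 = 933
Since 933 < 1515, 1515 is deficient.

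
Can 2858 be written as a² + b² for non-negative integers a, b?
7² + 53² (a=7, b=53)

Factorization: 2858 = 2 × 1429
By Fermat: n is sum of two squares iff every prime p ≡ 3 (mod 4) appears to even power.
All primes ≡ 3 (mod 4) appear to even power.
Search a = 0, 1, 2, … for 2858 - a² a perfect square: first hit at a = 7: 2858 - 49 = 2809 = 53².
2858 = 7² + 53² = 49 + 2809 ✓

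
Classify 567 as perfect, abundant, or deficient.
deficient

Proper divisors of 567: sum = 1 + 3 + 7 + 9 + 21 + 27 + 63 + 81 + 189 = 401
Since 401 < 567, 567 is deficient.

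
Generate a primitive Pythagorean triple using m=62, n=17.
(3555, 2108, 4133)

Euclid's formula: a = m² - n², b = 2mn, c = m² + n²
m = 62, n = 17
a = 62² - 17² = 3844 - 289 = 3555
b = 2 × 62 × 17 = 2108
c = 62² + 17² = 3844 + 289 = 4133
Verification: 3555² + 2108² = 12638025 + 4443664 = 17081689 = 4133² ✓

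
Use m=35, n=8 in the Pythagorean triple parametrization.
(1161, 560, 1289)

Euclid's formula: a = m² - n², b = 2mn, c = m² + n²
m = 35, n = 8
a = 35² - 8² = 1225 - 64 = 1161
b = 2 × 35 × 8 = 560
c = 35² + 8² = 1225 + 64 = 1289
Verification: 1161² + 560² = 1347921 + 313600 = 1661521 = 1289² ✓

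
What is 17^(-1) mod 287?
152

gcd(17, 287) = 1, so the inverse exists.
Extended Euclidean algorithm on (287, 17):
287 = 16 × 17 + 15  ⟹  15 = (1)·287 + (-16)·17
17 = 1 × 15 + 2  ⟹  2 = (-1)·287 + (17)·17
15 = 7 × 2 + 1  ⟹  1 = (8)·287 + (-135)·17
So (-135)·17 ≡ 1 (mod 287), i.e. 17^(-1) ≡ -135 ≡ 152 (mod 287).
Check: 17 × 152 = 2584 ≡ 1 (mod 287)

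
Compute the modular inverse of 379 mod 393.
28

gcd(379, 393) = 1, so the inverse exists.
Extended Euclidean algorithm on (393, 379):
393 = 1 × 379 + 14  ⟹  14 = (1)·393 + (-1)·379
379 = 27 × 14 + 1  ⟹  1 = (-27)·393 + (28)·379
So (28)·379 ≡ 1 (mod 393), i.e. 379^(-1) ≡ 28 (mod 393).
Check: 379 × 28 = 10612 ≡ 1 (mod 393)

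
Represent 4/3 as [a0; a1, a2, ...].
[1; 3]

Euclidean algorithm steps:
4 = 1 × 3 + 1
3 = 3 × 1 + 0
Continued fraction: [1; 3]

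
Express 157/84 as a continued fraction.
[1; 1, 6, 1, 1, 1, 3]

Euclidean algorithm steps:
157 = 1 × 84 + 73
84 = 1 × 73 + 11
73 = 6 × 11 + 7
11 = 1 × 7 + 4
7 = 1 × 4 + 3
4 = 1 × 3 + 1
3 = 3 × 1 + 0
Continued fraction: [1; 1, 6, 1, 1, 1, 3]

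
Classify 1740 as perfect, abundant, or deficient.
abundant

Proper divisors of 1740: sum = 1 + 2 + 3 + 4 + 5 + 6 + 10 + 12 + ... + 348 + 435 + 580 + 870 (23 divisors) = 3300
Since 3300 > 1740, 1740 is abundant.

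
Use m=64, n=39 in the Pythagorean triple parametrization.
(2575, 4992, 5617)

Euclid's formula: a = m² - n², b = 2mn, c = m² + n²
m = 64, n = 39
a = 64² - 39² = 4096 - 1521 = 2575
b = 2 × 64 × 39 = 4992
c = 64² + 39² = 4096 + 1521 = 5617
Verification: 2575² + 4992² = 6630625 + 24920064 = 31550689 = 5617² ✓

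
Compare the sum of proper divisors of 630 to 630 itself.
abundant

Proper divisors of 630: sum = 1 + 2 + 3 + 5 + 6 + 7 + 9 + 10 + ... + 105 + 126 + 210 + 315 (23 divisors) = 1242
Since 1242 > 630, 630 is abundant.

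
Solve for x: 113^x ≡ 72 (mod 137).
80

Baby-step giant-step with step n = ⌈√137⌉ = 12.
Baby steps 113^j mod 137 (j:value) for j=0..11: 0:1, 1:113, 2:28, 3:13, 4:99, 5:90, 6:32, 7:54, 8:74, 9:5, 10:17, 11:3.
Giant-step multiplier: 113^(-12) ≡ 113^(136-12) = 113^124 ≡ 78 (mod 137).
Giant steps γ_i = 72·78^i mod 137: γ_0=72, γ_1=136, γ_2=59, γ_3=81, γ_4=16, γ_5=15, γ_6=74 (in table at j=8).
x = i·n + j = 6·12 + 8 = 80.
Check: 113^80 ≡ 72 (mod 137).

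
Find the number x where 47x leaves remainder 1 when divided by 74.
63

gcd(47, 74) = 1, so the inverse exists.
Extended Euclidean algorithm on (74, 47):
74 = 1 × 47 + 27  ⟹  27 = (1)·74 + (-1)·47
47 = 1 × 27 + 20  ⟹  20 = (-1)·74 + (2)·47
27 = 1 × 20 + 7  ⟹  7 = (2)·74 + (-3)·47
20 = 2 × 7 + 6  ⟹  6 = (-5)·74 + (8)·47
7 = 1 × 6 + 1  ⟹  1 = (7)·74 + (-11)·47
So (-11)·47 ≡ 1 (mod 74), i.e. 47^(-1) ≡ -11 ≡ 63 (mod 74).
Check: 47 × 63 = 2961 ≡ 1 (mod 74)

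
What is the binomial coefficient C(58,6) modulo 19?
0

Using Lucas' theorem:
Write n=58 and k=6 in base 19:
n in base 19: [3, 1]
k in base 19: [0, 6]
C(58,6) mod 19 = ∏ C(n_i, k_i) mod 19
Digit binomials (mod 19): C(3,0) = 1; C(1,6) = 0 (k_i > n_i)
Product: 1 × 0 = 0 ≡ 0 (mod 19)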